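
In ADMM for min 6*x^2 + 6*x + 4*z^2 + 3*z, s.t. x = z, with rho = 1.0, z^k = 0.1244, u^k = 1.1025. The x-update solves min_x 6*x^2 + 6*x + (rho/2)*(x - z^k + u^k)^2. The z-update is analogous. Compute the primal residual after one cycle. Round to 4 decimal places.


ADMM iteration with rho = 1.0, z^k = 0.1244, u^k = 1.1025
Step 1: x-update.
Minimize 6*x^2 + 6*x + (1.0/2)*(x - 0.1244 + 1.1025)^2
FOC: (2*6 + 1.0)*x = -6 + 1.0*(0.1244 - 1.1025)
x^{k+1} = -0.5368
Step 2: z-update.
Minimize 4*z^2 + 3*z + (1.0/2)*(-0.5368 - z + 1.1025)^2
FOC: (2*4 + 1.0)*z = -3 + 1.0*(-0.5368 + 1.1025)
z^{k+1} = -0.2705
Step 3: u-update.
u^{k+1} = 1.1025 - 0.5368 + 0.2705 = 0.8362
Step 4: Primal residual = |-0.5368 + 0.2705| = 0.2663


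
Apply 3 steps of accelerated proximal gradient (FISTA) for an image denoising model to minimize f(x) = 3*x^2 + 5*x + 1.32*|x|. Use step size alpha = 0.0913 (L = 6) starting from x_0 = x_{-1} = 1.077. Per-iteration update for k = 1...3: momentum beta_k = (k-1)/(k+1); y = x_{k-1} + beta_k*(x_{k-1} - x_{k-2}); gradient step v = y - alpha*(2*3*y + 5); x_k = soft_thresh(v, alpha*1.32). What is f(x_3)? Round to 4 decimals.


FISTA on f(x) = 3*x^2 + 5*x + 1.32*|x|
L = 6, alpha = 0.0913
Iteration 1: beta = 0.0, y = 1.077 + 0.0*(1.077 - 1.077) = 1.077
  grad(y) = 11.462, v = y - alpha*grad = 0.0305
  prox(v) = soft_thresh(0.0305, 0.1205) = 0.0
Iteration 2: beta = 0.3333, y = 0.0 + 0.3333*(0.0 - 1.077) = -0.359
  grad(y) = 2.846, v = y - alpha*grad = -0.6188
  prox(v) = soft_thresh(-0.6188, 0.1205) = -0.4983
Iteration 3: beta = 0.5, y = -0.4983 + 0.5*(-0.4983 - 0.0) = -0.7475
  grad(y) = 0.5151, v = y - alpha*grad = -0.7945
  prox(v) = soft_thresh(-0.7945, 0.1205) = -0.674
f(x_3) = 3*(-0.674)^2 + 5*(-0.674) + 1.32*|-0.674| = -1.1175


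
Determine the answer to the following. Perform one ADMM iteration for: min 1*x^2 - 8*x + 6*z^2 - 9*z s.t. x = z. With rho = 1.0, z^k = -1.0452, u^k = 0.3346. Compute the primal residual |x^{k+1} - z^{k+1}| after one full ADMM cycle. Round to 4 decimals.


ADMM iteration with rho = 1.0, z^k = -1.0452, u^k = 0.3346
Step 1: x-update.
Minimize 1*x^2 - 8*x + (1.0/2)*(x + 1.0452 + 0.3346)^2
FOC: (2*1 + 1.0)*x = 8 + 1.0*(-1.0452 - 0.3346)
x^{k+1} = 2.2067
Step 2: z-update.
Minimize 6*z^2 - 9*z + (1.0/2)*(2.2067 - z + 0.3346)^2
FOC: (2*6 + 1.0)*z = 9 + 1.0*(2.2067 + 0.3346)
z^{k+1} = 0.8878
Step 3: u-update.
u^{k+1} = 0.3346 + 2.2067 - 0.8878 = 1.6535
Step 4: Primal residual = |2.2067 - 0.8878| = 1.3189


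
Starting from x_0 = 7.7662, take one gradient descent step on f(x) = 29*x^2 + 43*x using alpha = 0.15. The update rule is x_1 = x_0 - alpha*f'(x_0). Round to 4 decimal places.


We compute the gradient at x_0 and apply the update.
f'(x) = 58*x + 43
f'(7.7662) = 58*7.7662 + 43 = 493.4396
x_1 = 7.7662 - 0.15*493.4396 = -66.2497


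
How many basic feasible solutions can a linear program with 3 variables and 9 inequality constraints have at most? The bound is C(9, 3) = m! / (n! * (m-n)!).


Each vertex corresponds to some choice of n active constraints out of m, so the number of vertices is at most C(m, n) = m! / (n!(m-n)!).
m = 9, n = 3
Numerator: 9 * 8 * 7
Denominator: 3! = 6
C(9, 3) = 84


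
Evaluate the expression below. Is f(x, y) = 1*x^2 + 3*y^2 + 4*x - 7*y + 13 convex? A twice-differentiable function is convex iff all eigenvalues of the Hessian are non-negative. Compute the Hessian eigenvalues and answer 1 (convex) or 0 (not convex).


The Hessian of f(x,y) = 1*x^2 + 3*y^2 + 4*x - 7*y + 13 is:
H = [[2, 0], [0, 6]]
Trace = 2 + 6 = 8
Determinant = 2*6 - (0)^2 = 12
Discriminant = (8)^2 - 4*12 = 16.0
Eigenvalues: lambda_1 = 2.0, lambda_2 = 6.0
The function is convex.

1


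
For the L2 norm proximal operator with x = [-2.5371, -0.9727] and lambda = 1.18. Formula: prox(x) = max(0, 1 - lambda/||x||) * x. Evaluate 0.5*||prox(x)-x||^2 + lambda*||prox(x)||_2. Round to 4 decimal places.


Step 1: Compute ||x||.
||x|| = 2.7172
Step 2: Compute scaling factor.
scale = max(0, 1 - 1.18/2.7172) = 0.5657
Step 3: prox(x) = [-1.4353, -0.5503]
||prox(x)|| = 1.5372
Step 4: Proximal objective.
0.5*||prox-x||^2 = 0.6962
lambda*||prox|| = 1.8139
Total = 2.5101


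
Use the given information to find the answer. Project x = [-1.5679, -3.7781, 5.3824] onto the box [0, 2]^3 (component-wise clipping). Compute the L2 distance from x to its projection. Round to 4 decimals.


Project each component onto [0, 2].
clip(-1.5679) = 0.0, clip(-3.7781) = 0.0, clip(5.3824) = 2.0
Projection = [0.0, 0.0, 2.0]
Squared diffs: [2.4583, 14.274, 11.4406]
Distance = sqrt(28.1729) = 5.3078


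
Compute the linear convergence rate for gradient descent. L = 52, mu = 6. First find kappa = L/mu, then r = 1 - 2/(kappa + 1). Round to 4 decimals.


Step 1: Compute the condition number.
kappa = L/mu = 52/6 = 8.6667
Step 2: Compute the convergence rate.
r = 1 - 2/(kappa + 1) = 1 - 2*mu/(L + mu) = (L - mu)/(L + mu) = 46/58 = 0.7931


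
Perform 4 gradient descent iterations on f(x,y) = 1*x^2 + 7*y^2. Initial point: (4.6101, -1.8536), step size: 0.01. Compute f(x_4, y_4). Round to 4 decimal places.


Gradient descent on f(x,y) = 1*x^2 + 7*y^2.
Starting point: (4.6101, -1.8536), alpha = 0.01
Step 1: grad_x = 2*1*4.6101 = 9.2202, grad_y = 2*7*-1.8536 = -25.9504
  x_1 = 4.6101 - 0.01*9.2202 = 4.5179
  y_1 = -1.8536 - 0.01*-25.9504 = -1.5941
Step 2: grad_x = 2*1*4.5179 = 9.0358, grad_y = 2*7*-1.5941 = -22.3173
  x_2 = 4.5179 - 0.01*9.0358 = 4.4275
  y_2 = -1.5941 - 0.01*-22.3173 = -1.3709
Step 3: grad_x = 2*1*4.4275 = 8.8551, grad_y = 2*7*-1.3709 = -19.1929
  x_3 = 4.4275 - 0.01*8.8551 = 4.339
  y_3 = -1.3709 - 0.01*-19.1929 = -1.179
Step 4: grad_x = 2*1*4.339 = 8.678, grad_y = 2*7*-1.179 = -16.5059
  x_4 = 4.339 - 0.01*8.678 = 4.2522
  y_4 = -1.179 - 0.01*-16.5059 = -1.0139
f(4.2522, -1.0139) = 1*4.2522^2 + 7*(-1.0139)^2 = 25.2777


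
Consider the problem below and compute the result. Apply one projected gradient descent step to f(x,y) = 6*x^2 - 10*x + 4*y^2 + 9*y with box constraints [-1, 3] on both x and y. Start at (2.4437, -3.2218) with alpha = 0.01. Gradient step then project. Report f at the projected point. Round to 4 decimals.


Step 1: Compute gradient at (2.4437, -3.2218).
grad_x = 2*6*2.4437 - 10 = 19.3244
grad_y = 2*4*-3.2218 + 9 = -16.7744
Step 2: Gradient step.
x_raw = 2.4437 - 0.01*19.3244 = 2.2505
y_raw = -3.2218 - 0.01*-16.7744 = -3.0541
Step 3: Project onto [-1, 3].
x_proj = clip(2.2505) = 2.2505
y_proj = clip(-3.0541) = -1.0
Step 4: Evaluate f.
f(2.2505, -1.0) = 2.8828


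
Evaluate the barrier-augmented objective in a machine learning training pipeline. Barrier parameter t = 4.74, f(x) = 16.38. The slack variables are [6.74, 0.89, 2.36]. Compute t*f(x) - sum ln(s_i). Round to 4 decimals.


Step 1: Compute log-barrier.
ln values: [1.9081, -0.1165, 0.8587]
phi = -(1.9081 - 0.1165 + 0.8587) = -2.6502
Step 2: Compute augmented objective.
t*f(x) = 4.74*16.38 = 77.6412
Total = 77.6412 - 2.6502 = 74.991


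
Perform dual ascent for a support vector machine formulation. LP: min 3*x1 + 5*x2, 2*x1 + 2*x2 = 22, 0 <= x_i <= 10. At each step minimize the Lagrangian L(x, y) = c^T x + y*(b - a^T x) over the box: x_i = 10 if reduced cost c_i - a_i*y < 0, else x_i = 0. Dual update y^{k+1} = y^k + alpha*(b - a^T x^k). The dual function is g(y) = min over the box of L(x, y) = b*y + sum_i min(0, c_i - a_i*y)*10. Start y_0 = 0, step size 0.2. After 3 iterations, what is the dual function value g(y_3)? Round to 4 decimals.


Dual ascent for LP: min 3*x1 + 5*x2, 2*x1 + 2*x2 = 22, 0 <= x_i <= 10
Step 1: y^k = 0.0, reduced costs: (3.0, 5.0)
  x^k = (0.0, 0.0), subgradient = b - a^T x = 22.0
  y^{k+1} = 0.0 + 0.2*22.0 = 4.4
Step 2: y^k = 4.4, reduced costs: (-5.8, -3.8)
  x^k = (10.0, 10.0), subgradient = b - a^T x = -18.0
  y^{k+1} = 4.4 + 0.2*-18.0 = 0.8
Step 3: y^k = 0.8, reduced costs: (1.4, 3.4)
  x^k = (0.0, 0.0), subgradient = b - a^T x = 22.0
  y^{k+1} = 0.8 + 0.2*22.0 = 5.2
Dual objective at y_3 = 5.2: reduced costs (-7.4, -5.4), box minimizer x = (10.0, 10.0)
g(y_3) = b*y + (c1 - a1*y)*x1 + (c2 - a2*y)*x2 = 22*5.2 + (-7.4)*10.0 + (-5.4)*10.0 = 114.4 - 74.0 - 54.0 = -13.6


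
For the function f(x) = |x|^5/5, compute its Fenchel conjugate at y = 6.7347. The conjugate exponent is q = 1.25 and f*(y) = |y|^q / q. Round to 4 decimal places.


The conjugate exponent q satisfies 1/p + 1/q = 1.
p = 5, so q = 5/(5 - 1) = 1.25
|y|^q = 6.7347^1.25 = 10.8492
f*(6.7347) = 10.8492 / 1.25 = 8.6794


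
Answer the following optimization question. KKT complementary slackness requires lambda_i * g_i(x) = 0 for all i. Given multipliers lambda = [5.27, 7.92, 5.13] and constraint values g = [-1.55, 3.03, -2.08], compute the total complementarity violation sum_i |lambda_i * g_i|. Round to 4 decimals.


KKT complementary slackness check:
lambda_1 * g_1 = 5.27 * -1.55 = -8.1685
lambda_2 * g_2 = 7.92 * 3.03 = 23.9976
lambda_3 * g_3 = 5.13 * -2.08 = -10.6704
Total violation = 8.1685 + 23.9976 + 10.6704 = 42.8365


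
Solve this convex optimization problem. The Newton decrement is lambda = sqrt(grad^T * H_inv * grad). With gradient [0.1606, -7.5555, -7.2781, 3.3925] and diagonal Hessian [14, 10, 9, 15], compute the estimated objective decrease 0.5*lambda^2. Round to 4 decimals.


Step 1: H is diagonal, so H^(-1) * g = [0.0115, -0.7556, -0.8087, 0.2262].
Step 2: g^T H^(-1) g = sum_i g_i^2 / H_ii
  = (0.1606)^2/14 + (-7.5555)^2/10 + (-7.2781)^2/9 + (3.3925)^2/15
  = 0.0018 + 5.7086 + 5.8856 + 0.7673 = 12.3633
Step 3: Objective decrease = 0.5 * g^T H^(-1) g = 6.1817


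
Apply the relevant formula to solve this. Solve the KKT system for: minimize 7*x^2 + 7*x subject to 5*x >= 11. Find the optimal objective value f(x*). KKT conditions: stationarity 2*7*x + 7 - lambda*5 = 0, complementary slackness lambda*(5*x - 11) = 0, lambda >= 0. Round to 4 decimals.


Step 1: Try lambda = 0 (constraint inactive).
x_unc = -7/(2*7) = -0.5
Check: 5*-0.5 = -2.5 < 11 -- violated!
Step 2: Constraint must be active: 5*x = 11
x* = 11/5 = 2.2
lambda = (2*7*2.2 + 7)/5 = 7.56
Step 3: Compute optimal value.
f(x*) = 7*2.2^2 + 7*2.2 = 49.28


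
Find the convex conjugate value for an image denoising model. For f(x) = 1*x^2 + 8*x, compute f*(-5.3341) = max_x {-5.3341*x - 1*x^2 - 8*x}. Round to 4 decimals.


f*(y) = sup_x {y*x - a*x^2 - b*x} = sup_x {(y-b)*x - a*x^2}
FOC: (y - b) - 2a*x = 0 => x* = (y - b)/(2a)
x* = (-5.3341 - 8)/(2*1) = -6.6671
f*(-5.3341) = (y-b)^2/(4a) = (-5.3341 - 8)^2/(4*1)
= 177.7982/4 = 44.4496


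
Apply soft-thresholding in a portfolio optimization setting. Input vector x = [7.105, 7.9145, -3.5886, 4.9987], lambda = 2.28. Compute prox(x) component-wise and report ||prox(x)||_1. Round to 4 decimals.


Soft-thresholding with lambda = 2.28:
prox(7.105) = sign(7.105)*max(|7.105| - 2.28, 0) = 4.825
prox(7.9145) = sign(7.9145)*max(|7.9145| - 2.28, 0) = 5.6345
prox(-3.5886) = sign(-3.5886)*max(|-3.5886| - 2.28, 0) = -1.3086
prox(4.9987) = sign(4.9987)*max(|4.9987| - 2.28, 0) = 2.7187
prox(x) = [4.825, 5.6345, -1.3086, 2.7187]
||prox(x)||_1 = 4.825 + 5.6345 + 1.3086 + 2.7187 = 14.4868


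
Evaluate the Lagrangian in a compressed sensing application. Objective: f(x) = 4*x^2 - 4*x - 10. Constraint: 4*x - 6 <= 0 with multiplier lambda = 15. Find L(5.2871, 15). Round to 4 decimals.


Step 1: Evaluate f(x).
f(5.2871) = 4*5.2871^2 - 4*5.2871 - 10 = 80.6653
Step 2: Evaluate g(x).
g(5.2871) = 4*5.2871 - 6 = 15.1484
Step 3: Compute Lagrangian.
L = 80.6653 + 15*15.1484 = 307.8913


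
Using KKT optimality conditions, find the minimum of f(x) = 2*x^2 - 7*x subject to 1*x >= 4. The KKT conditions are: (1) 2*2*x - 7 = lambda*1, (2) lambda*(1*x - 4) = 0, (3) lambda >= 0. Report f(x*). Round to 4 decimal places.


Step 1: Try lambda = 0 (constraint inactive).
x_unc = 7/(2*2) = 1.75
Check: 1*1.75 = 1.75 < 4 -- violated!
Step 2: Constraint must be active: 1*x = 4
x* = 4/1 = 4.0
lambda = (2*2*4.0 - 7)/1 = 9.0
Step 3: Compute optimal value.
f(x*) = 2*4.0^2 - 7*4.0 = 4.0


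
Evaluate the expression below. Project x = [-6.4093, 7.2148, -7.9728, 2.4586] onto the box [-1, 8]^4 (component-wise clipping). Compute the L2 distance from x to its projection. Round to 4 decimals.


Project each component onto [-1, 8].
clip(-6.4093) = -1.0, clip(7.2148) = 7.2148, clip(-7.9728) = -1.0, clip(2.4586) = 2.4586
Projection = [-1.0, 7.2148, -1.0, 2.4586]
Squared diffs: [29.2605, 0.0, 48.6199, 0.0]
Distance = sqrt(77.8804) = 8.825


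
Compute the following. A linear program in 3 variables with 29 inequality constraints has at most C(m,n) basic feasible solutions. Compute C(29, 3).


Each vertex corresponds to some choice of n active constraints out of m, so the number of vertices is at most C(m, n) = m! / (n!(m-n)!).
m = 29, n = 3
Numerator: 29 * 28 * 27
Denominator: 3! = 6
C(29, 3) = 3654


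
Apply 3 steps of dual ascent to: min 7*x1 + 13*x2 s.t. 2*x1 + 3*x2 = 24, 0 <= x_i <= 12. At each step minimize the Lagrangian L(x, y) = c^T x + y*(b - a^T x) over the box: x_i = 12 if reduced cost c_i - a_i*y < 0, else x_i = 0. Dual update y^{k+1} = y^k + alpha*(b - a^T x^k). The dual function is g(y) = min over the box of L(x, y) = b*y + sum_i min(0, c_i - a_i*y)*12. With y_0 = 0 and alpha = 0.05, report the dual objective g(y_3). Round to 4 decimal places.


Dual ascent for LP: min 7*x1 + 13*x2, 2*x1 + 3*x2 = 24, 0 <= x_i <= 12
Step 1: y^k = 0.0, reduced costs: (7.0, 13.0)
  x^k = (0.0, 0.0), subgradient = b - a^T x = 24.0
  y^{k+1} = 0.0 + 0.05*24.0 = 1.2
Step 2: y^k = 1.2, reduced costs: (4.6, 9.4)
  x^k = (0.0, 0.0), subgradient = b - a^T x = 24.0
  y^{k+1} = 1.2 + 0.05*24.0 = 2.4
Step 3: y^k = 2.4, reduced costs: (2.2, 5.8)
  x^k = (0.0, 0.0), subgradient = b - a^T x = 24.0
  y^{k+1} = 2.4 + 0.05*24.0 = 3.6
Dual objective at y_3 = 3.6: reduced costs (-0.2, 2.2), box minimizer x = (12.0, 0.0)
g(y_3) = b*y + (c1 - a1*y)*x1 + (c2 - a2*y)*x2 = 24*3.6 + (-0.2)*12.0 + 2.2*0.0 = 86.4 - 2.4 + 0.0 = 84.0


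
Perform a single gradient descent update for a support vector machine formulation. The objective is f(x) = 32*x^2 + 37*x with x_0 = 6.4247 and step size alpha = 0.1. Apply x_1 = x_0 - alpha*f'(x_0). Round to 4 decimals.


We compute the gradient at x_0 and apply the update.
f'(x) = 64*x + 37
f'(6.4247) = 64*6.4247 + 37 = 448.1808
x_1 = 6.4247 - 0.1*448.1808 = -38.3934


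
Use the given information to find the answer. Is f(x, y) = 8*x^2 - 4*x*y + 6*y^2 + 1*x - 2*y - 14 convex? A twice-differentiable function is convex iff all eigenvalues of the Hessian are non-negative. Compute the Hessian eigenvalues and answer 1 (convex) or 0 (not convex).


The Hessian of f(x,y) = 8*x^2 - 4*x*y + 6*y^2 + 1*x - 2*y - 14 is:
H = [[16, -4], [-4, 12]]
Trace = 16 + 12 = 28
Determinant = 16*12 - (-4)^2 = 176
Discriminant = (28)^2 - 4*176 = 80.0
Eigenvalues: lambda_1 = 9.5279, lambda_2 = 18.4721
The function is convex.

1


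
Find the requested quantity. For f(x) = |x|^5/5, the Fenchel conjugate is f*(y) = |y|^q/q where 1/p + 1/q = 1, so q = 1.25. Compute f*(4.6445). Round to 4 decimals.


The conjugate exponent q satisfies 1/p + 1/q = 1.
p = 5, so q = 5/(5 - 1) = 1.25
|y|^q = 4.6445^1.25 = 6.8183
f*(4.6445) = 6.8183 / 1.25 = 5.4546


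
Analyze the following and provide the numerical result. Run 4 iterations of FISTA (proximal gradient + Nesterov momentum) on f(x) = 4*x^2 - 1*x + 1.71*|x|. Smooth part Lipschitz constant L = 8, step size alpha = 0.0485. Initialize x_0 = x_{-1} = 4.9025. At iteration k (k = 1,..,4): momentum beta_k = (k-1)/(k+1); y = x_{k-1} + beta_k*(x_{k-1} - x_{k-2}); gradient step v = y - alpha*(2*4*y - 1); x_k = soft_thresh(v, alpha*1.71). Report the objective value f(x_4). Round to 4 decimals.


FISTA on f(x) = 4*x^2 - 1*x + 1.71*|x|
L = 8, alpha = 0.0485
Iteration 1: beta = 0.0, y = 4.9025 + 0.0*(4.9025 - 4.9025) = 4.9025
  grad(y) = 38.22, v = y - alpha*grad = 3.0488
  prox(v) = soft_thresh(3.0488, 0.0829) = 2.9659
Iteration 2: beta = 0.3333, y = 2.9659 + 0.3333*(2.9659 - 4.9025) = 2.3204
  grad(y) = 17.5629, v = y - alpha*grad = 1.4686
  prox(v) = soft_thresh(1.4686, 0.0829) = 1.3856
Iteration 3: beta = 0.5, y = 1.3856 + 0.5*(1.3856 - 2.9659) = 0.5955
  grad(y) = 3.7639, v = y - alpha*grad = 0.4129
  prox(v) = soft_thresh(0.4129, 0.0829) = 0.33
Iteration 4: beta = 0.6, y = 0.33 + 0.6*(0.33 - 1.3856) = -0.3034
  grad(y) = -3.4269, v = y - alpha*grad = -0.1372
  prox(v) = soft_thresh(-0.1372, 0.0829) = -0.0542
f(x_4) = 4*(-0.0542)^2 - 1*(-0.0542) + 1.71*|-0.0542| = 0.1587


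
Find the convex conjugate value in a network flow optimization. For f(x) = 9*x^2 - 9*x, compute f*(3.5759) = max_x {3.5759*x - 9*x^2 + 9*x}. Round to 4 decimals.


f*(y) = sup_x {y*x - a*x^2 - b*x} = sup_x {(y-b)*x - a*x^2}
FOC: (y - b) - 2a*x = 0 => x* = (y - b)/(2a)
x* = (3.5759 + 9)/(2*9) = 0.6987
f*(3.5759) = (y-b)^2/(4a) = (3.5759 + 9)^2/(4*9)
= 158.1533/36 = 4.3931


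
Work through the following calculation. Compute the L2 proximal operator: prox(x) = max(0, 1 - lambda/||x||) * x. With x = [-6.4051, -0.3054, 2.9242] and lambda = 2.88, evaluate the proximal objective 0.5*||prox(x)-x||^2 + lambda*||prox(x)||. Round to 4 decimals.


Step 1: Compute ||x||.
||x|| = 7.0477
Step 2: Compute scaling factor.
scale = max(0, 1 - 2.88/7.0477) = 0.5914
Step 3: prox(x) = [-3.7877, -0.1806, 1.7292]
||prox(x)|| = 4.1677
Step 4: Proximal objective.
0.5*||prox-x||^2 = 4.1472
lambda*||prox|| = 12.003
Total = 16.1501


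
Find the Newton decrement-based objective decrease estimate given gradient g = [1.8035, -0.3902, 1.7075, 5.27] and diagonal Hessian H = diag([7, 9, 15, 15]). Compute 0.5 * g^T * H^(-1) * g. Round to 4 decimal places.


Step 1: H is diagonal, so H^(-1) * g = [0.2576, -0.0434, 0.1138, 0.3513].
Step 2: g^T H^(-1) g = sum_i g_i^2 / H_ii
  = (1.8035)^2/7 + (-0.3902)^2/9 + (1.7075)^2/15 + (5.27)^2/15
  = 0.4647 + 0.0169 + 0.1944 + 1.8515 = 2.5275
Step 3: Objective decrease = 0.5 * g^T H^(-1) g = 1.2637


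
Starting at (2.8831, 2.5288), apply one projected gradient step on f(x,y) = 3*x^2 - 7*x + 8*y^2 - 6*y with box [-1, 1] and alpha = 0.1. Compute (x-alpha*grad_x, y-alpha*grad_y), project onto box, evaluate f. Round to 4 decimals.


Step 1: Compute gradient at (2.8831, 2.5288).
grad_x = 2*3*2.8831 - 7 = 10.2986
grad_y = 2*8*2.5288 - 6 = 34.4608
Step 2: Gradient step.
x_raw = 2.8831 - 0.1*10.2986 = 1.8532
y_raw = 2.5288 - 0.1*34.4608 = -0.9173
Step 3: Project onto [-1, 1].
x_proj = clip(1.8532) = 1.0
y_proj = clip(-0.9173) = -0.9173
Step 4: Evaluate f.
f(1.0, -0.9173) = 8.2349


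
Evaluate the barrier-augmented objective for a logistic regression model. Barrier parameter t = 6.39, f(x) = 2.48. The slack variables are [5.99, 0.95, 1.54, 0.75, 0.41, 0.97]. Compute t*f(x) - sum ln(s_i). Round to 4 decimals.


Step 1: Compute log-barrier.
ln values: [1.7901, -0.0513, 0.4318, -0.2877, -0.8916, -0.0305]
phi = -(1.7901 - 0.0513 + 0.4318 - 0.2877 - 0.8916 - 0.0305) = -0.9608
Step 2: Compute augmented objective.
t*f(x) = 6.39*2.48 = 15.8472
Total = 15.8472 - 0.9608 = 14.8864


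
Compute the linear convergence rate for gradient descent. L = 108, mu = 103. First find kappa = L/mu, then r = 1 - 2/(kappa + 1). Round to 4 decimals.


Step 1: Compute the condition number.
kappa = L/mu = 108/103 = 1.0485
Step 2: Compute the convergence rate.
r = 1 - 2/(kappa + 1) = 1 - 2*mu/(L + mu) = (L - mu)/(L + mu) = 5/211 = 0.0237


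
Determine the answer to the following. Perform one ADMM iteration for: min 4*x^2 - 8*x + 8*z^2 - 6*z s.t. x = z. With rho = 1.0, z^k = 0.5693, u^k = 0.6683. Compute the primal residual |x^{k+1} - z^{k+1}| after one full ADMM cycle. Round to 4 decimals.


ADMM iteration with rho = 1.0, z^k = 0.5693, u^k = 0.6683
Step 1: x-update.
Minimize 4*x^2 - 8*x + (1.0/2)*(x - 0.5693 + 0.6683)^2
FOC: (2*4 + 1.0)*x = 8 + 1.0*(0.5693 - 0.6683)
x^{k+1} = 0.8779
Step 2: z-update.
Minimize 8*z^2 - 6*z + (1.0/2)*(0.8779 - z + 0.6683)^2
FOC: (2*8 + 1.0)*z = 6 + 1.0*(0.8779 + 0.6683)
z^{k+1} = 0.4439
Step 3: u-update.
u^{k+1} = 0.6683 + 0.8779 - 0.4439 = 1.1023
Step 4: Primal residual = |0.8779 - 0.4439| = 0.434


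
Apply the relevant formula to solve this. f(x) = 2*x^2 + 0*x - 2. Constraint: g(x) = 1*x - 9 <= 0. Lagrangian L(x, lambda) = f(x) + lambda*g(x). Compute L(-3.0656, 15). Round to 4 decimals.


Step 1: Evaluate f(x).
f(-3.0656) = 2*(-3.0656)^2 + 0*(-3.0656) - 2 = 16.7958
Step 2: Evaluate g(x).
g(-3.0656) = 1*-3.0656 - 9 = -12.0656
Step 3: Compute Lagrangian.
L = 16.7958 + 15*-12.0656 = -164.1882


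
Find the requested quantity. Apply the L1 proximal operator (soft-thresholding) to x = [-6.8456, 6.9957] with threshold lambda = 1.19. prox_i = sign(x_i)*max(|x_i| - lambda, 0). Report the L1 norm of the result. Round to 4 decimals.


Soft-thresholding with lambda = 1.19:
prox(-6.8456) = sign(-6.8456)*max(|-6.8456| - 1.19, 0) = -5.6556
prox(6.9957) = sign(6.9957)*max(|6.9957| - 1.19, 0) = 5.8057
prox(x) = [-5.6556, 5.8057]
||prox(x)||_1 = 5.6556 + 5.8057 = 11.4613


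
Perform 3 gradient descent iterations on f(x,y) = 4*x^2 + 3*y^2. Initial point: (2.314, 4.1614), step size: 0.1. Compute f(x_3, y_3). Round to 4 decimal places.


Gradient descent on f(x,y) = 4*x^2 + 3*y^2.
Starting point: (2.314, 4.1614), alpha = 0.1
Step 1: grad_x = 2*4*2.314 = 18.512, grad_y = 2*3*4.1614 = 24.9684
  x_1 = 2.314 - 0.1*18.512 = 0.4628
  y_1 = 4.1614 - 0.1*24.9684 = 1.6646
Step 2: grad_x = 2*4*0.4628 = 3.7024, grad_y = 2*3*1.6646 = 9.9874
  x_2 = 0.4628 - 0.1*3.7024 = 0.0926
  y_2 = 1.6646 - 0.1*9.9874 = 0.6658
Step 3: grad_x = 2*4*0.0926 = 0.7405, grad_y = 2*3*0.6658 = 3.9949
  x_3 = 0.0926 - 0.1*0.7405 = 0.0185
  y_3 = 0.6658 - 0.1*3.9949 = 0.2663
f(0.0185, 0.2663) = 4*0.0185^2 + 3*0.2663^2 = 0.2142


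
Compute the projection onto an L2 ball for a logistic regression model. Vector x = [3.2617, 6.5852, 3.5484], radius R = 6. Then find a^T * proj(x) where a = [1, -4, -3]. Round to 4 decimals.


Step 1: Compute ||x|| (intermediates to 6 decimals).
||x|| = sqrt(3.2617^2 + 6.5852^2 + 3.5484^2) = 8.160557
Step 2: Project.
Since ||x|| > R, scale = R/||x|| = 6/8.160557 = 0.735244, proj(x) = scale * x
proj(x) = [2.398145, 4.841729, 2.60894]
Step 3: Dot product.
a^T * proj(x) = 1*2.398145 - 4*4.841729 - 3*2.60894 = -24.7956


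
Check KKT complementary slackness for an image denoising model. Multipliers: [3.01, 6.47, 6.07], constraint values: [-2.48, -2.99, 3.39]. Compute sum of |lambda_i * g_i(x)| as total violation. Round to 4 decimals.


KKT complementary slackness check:
lambda_1 * g_1 = 3.01 * -2.48 = -7.4648
lambda_2 * g_2 = 6.47 * -2.99 = -19.3453
lambda_3 * g_3 = 6.07 * 3.39 = 20.5773
Total violation = 7.4648 + 19.3453 + 20.5773 = 47.3874


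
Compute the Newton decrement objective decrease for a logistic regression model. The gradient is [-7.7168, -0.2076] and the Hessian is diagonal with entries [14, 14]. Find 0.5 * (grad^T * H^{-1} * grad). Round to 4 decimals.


Step 1: H is diagonal, so H^(-1) * g = [-0.5512, -0.0148].
Step 2: g^T H^(-1) g = sum_i g_i^2 / H_ii
  = (-7.7168)^2/14 + (-0.2076)^2/14
  = 4.2535 + 0.0031 = 4.2566
Step 3: Objective decrease = 0.5 * g^T H^(-1) g = 2.1283


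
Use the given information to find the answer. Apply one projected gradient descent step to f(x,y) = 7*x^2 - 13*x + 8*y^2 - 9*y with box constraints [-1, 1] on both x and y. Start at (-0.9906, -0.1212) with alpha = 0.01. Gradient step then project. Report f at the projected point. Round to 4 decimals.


Step 1: Compute gradient at (-0.9906, -0.1212).
grad_x = 2*7*-0.9906 - 13 = -26.8684
grad_y = 2*8*-0.1212 - 9 = -10.9392
Step 2: Gradient step.
x_raw = -0.9906 - 0.01*-26.8684 = -0.7219
y_raw = -0.1212 - 0.01*-10.9392 = -0.0118
Step 3: Project onto [-1, 1].
x_proj = clip(-0.7219) = -0.7219
y_proj = clip(-0.0118) = -0.0118
Step 4: Evaluate f.
f(-0.7219, -0.0118) = 13.1404


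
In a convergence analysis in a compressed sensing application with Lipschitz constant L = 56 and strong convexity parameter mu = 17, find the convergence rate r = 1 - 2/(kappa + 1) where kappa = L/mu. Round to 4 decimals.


Step 1: Compute the condition number.
kappa = L/mu = 56/17 = 3.2941
Step 2: Compute the convergence rate.
r = 1 - 2/(kappa + 1) = 1 - 2*mu/(L + mu) = (L - mu)/(L + mu) = 39/73 = 0.5342


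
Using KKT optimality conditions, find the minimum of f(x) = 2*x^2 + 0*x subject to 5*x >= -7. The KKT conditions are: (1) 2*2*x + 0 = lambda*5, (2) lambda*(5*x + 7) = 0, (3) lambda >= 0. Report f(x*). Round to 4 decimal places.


Step 1: Try lambda = 0 (constraint inactive).
Stationarity: 2*2*x + 0 = 0
x* = 0/(2*2) = 0.0
Check constraint: 5*0.0 = 0.0 >= -7 -- satisfied.
Step 2: Compute optimal value.
f(x*) = 2*0.0^2 + 0*0.0 = 0.0


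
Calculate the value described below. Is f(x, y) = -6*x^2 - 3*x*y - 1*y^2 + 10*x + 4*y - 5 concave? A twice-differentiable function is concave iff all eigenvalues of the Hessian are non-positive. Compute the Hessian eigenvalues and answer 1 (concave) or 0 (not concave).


The Hessian of f(x,y) = -6*x^2 - 3*x*y - 1*y^2 + 10*x + 4*y - 5 is:
H = [[-12, -3], [-3, -2]]
Trace = -12 - 2 = -14
Determinant = -12*-2 - (-3)^2 = 15
Discriminant = (-14)^2 - 4*15 = 136.0
Eigenvalues: lambda_1 = -12.831, lambda_2 = -1.169
The function is concave.

1


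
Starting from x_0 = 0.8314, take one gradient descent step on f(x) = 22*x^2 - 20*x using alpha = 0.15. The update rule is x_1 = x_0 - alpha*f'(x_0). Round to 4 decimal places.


We compute the gradient at x_0 and apply the update.
f'(x) = 44*x - 20
f'(0.8314) = 44*0.8314 - 20 = 16.5816
x_1 = 0.8314 - 0.15*16.5816 = -1.6558


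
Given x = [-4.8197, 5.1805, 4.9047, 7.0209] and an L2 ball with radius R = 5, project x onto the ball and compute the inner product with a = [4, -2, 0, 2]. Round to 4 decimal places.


Step 1: Compute ||x|| (intermediates to 6 decimals).
||x|| = sqrt((-4.8197)^2 + 5.1805^2 + 4.9047^2 + 7.0209^2) = 11.109285
Step 2: Project.
Since ||x|| > R, scale = R/||x|| = 5/11.109285 = 0.450074, proj(x) = scale * x
proj(x) = [-2.169222, 2.331608, 2.207478, 3.159925]
Step 3: Dot product.
a^T * proj(x) = 4*(-2.169222) - 2*2.331608 + 0*2.207478 + 2*3.159925 = -7.0203


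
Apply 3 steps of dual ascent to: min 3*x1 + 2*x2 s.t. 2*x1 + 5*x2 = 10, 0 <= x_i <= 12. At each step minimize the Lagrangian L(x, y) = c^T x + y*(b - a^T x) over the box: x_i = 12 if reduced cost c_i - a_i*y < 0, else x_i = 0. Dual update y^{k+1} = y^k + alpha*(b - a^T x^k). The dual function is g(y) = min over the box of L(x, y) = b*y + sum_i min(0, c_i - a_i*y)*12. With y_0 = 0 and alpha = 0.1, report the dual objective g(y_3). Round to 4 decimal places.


Dual ascent for LP: min 3*x1 + 2*x2, 2*x1 + 5*x2 = 10, 0 <= x_i <= 12
Step 1: y^k = 0.0, reduced costs: (3.0, 2.0)
  x^k = (0.0, 0.0), subgradient = b - a^T x = 10.0
  y^{k+1} = 0.0 + 0.1*10.0 = 1.0
Step 2: y^k = 1.0, reduced costs: (1.0, -3.0)
  x^k = (0.0, 12.0), subgradient = b - a^T x = -50.0
  y^{k+1} = 1.0 + 0.1*-50.0 = -4.0
Step 3: y^k = -4.0, reduced costs: (11.0, 22.0)
  x^k = (0.0, 0.0), subgradient = b - a^T x = 10.0
  y^{k+1} = -4.0 + 0.1*10.0 = -3.0
Dual objective at y_3 = -3.0: reduced costs (9.0, 17.0), box minimizer x = (0.0, 0.0)
g(y_3) = b*y + (c1 - a1*y)*x1 + (c2 - a2*y)*x2 = 10*(-3.0) + 9.0*0.0 + 17.0*0.0 = -30.0 + 0.0 + 0.0 = -30.0


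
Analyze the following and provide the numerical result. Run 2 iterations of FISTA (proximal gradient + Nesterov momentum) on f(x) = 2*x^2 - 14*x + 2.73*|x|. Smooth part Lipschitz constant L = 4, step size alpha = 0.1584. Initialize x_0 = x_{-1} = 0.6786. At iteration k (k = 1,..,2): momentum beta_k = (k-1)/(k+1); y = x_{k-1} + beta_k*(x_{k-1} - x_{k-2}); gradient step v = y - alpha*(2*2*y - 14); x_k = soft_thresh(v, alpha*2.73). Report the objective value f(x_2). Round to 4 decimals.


FISTA on f(x) = 2*x^2 - 14*x + 2.73*|x|
L = 4, alpha = 0.1584
Iteration 1: beta = 0.0, y = 0.6786 + 0.0*(0.6786 - 0.6786) = 0.6786
  grad(y) = -11.2856, v = y - alpha*grad = 2.4662
  prox(v) = soft_thresh(2.4662, 0.4324) = 2.0338
Iteration 2: beta = 0.3333, y = 2.0338 + 0.3333*(2.0338 - 0.6786) = 2.4855
  grad(y) = -4.0578, v = y - alpha*grad = 3.1283
  prox(v) = soft_thresh(3.1283, 0.4324) = 2.6959
f(x_2) = 2*2.6959^2 - 14*2.6959 + 2.73*|2.6959| = -15.847


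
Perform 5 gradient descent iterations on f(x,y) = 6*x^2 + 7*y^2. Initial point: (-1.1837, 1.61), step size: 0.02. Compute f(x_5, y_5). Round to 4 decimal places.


Gradient descent on f(x,y) = 6*x^2 + 7*y^2.
Starting point: (-1.1837, 1.61), alpha = 0.02
Step 1: grad_x = 2*6*-1.1837 = -14.2044, grad_y = 2*7*1.61 = 22.54
  x_1 = -1.1837 - 0.02*-14.2044 = -0.8996
  y_1 = 1.61 - 0.02*22.54 = 1.1592
Step 2: grad_x = 2*6*-0.8996 = -10.7953, grad_y = 2*7*1.1592 = 16.2288
  x_2 = -0.8996 - 0.02*-10.7953 = -0.6837
  y_2 = 1.1592 - 0.02*16.2288 = 0.8346
Step 3: grad_x = 2*6*-0.6837 = -8.2045, grad_y = 2*7*0.8346 = 11.6847
  x_3 = -0.6837 - 0.02*-8.2045 = -0.5196
  y_3 = 0.8346 - 0.02*11.6847 = 0.6009
Step 4: grad_x = 2*6*-0.5196 = -6.2354, grad_y = 2*7*0.6009 = 8.413
  x_4 = -0.5196 - 0.02*-6.2354 = -0.3949
  y_4 = 0.6009 - 0.02*8.413 = 0.4327
Step 5: grad_x = 2*6*-0.3949 = -4.7389, grad_y = 2*7*0.4327 = 6.0574
  x_5 = -0.3949 - 0.02*-4.7389 = -0.3001
  y_5 = 0.4327 - 0.02*6.0574 = 0.3115
f(-0.3001, 0.3115) = 6*(-0.3001)^2 + 7*0.3115^2 = 1.2198


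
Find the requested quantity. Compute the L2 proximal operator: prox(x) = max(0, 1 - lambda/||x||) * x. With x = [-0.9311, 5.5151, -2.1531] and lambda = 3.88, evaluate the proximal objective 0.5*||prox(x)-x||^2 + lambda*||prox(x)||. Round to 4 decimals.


Step 1: Compute ||x||.
||x|| = 5.9933
Step 2: Compute scaling factor.
scale = max(0, 1 - 3.88/5.9933) = 0.3526
Step 3: prox(x) = [-0.3283, 1.9447, -0.7592]
||prox(x)|| = 2.1133
Step 4: Proximal objective.
0.5*||prox-x||^2 = 7.5272
lambda*||prox|| = 8.1996
Total = 15.7266


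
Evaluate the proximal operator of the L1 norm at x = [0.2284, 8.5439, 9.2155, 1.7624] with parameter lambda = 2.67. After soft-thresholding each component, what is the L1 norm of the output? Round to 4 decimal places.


Soft-thresholding with lambda = 2.67:
prox(0.2284) = sign(0.2284)*max(|0.2284| - 2.67, 0) = 0.0
prox(8.5439) = sign(8.5439)*max(|8.5439| - 2.67, 0) = 5.8739
prox(9.2155) = sign(9.2155)*max(|9.2155| - 2.67, 0) = 6.5455
prox(1.7624) = sign(1.7624)*max(|1.7624| - 2.67, 0) = 0.0
prox(x) = [0.0, 5.8739, 6.5455, 0.0]
||prox(x)||_1 = 0.0 + 5.8739 + 6.5455 + 0.0 = 12.4194


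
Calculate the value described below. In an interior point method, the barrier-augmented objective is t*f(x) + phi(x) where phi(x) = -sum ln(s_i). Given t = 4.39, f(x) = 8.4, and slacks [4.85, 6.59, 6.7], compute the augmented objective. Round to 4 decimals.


Step 1: Compute log-barrier.
ln values: [1.579, 1.8856, 1.9021]
phi = -(1.579 + 1.8856 + 1.9021) = -5.3666
Step 2: Compute augmented objective.
t*f(x) = 4.39*8.4 = 36.876
Total = 36.876 - 5.3666 = 31.5094


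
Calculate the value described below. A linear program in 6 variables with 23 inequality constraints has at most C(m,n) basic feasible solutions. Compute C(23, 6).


Each vertex corresponds to some choice of n active constraints out of m, so the number of vertices is at most C(m, n) = m! / (n!(m-n)!).
m = 23, n = 6
Numerator: 23 * 22 * 21 * 20 * 19 * 18
Denominator: 6! = 720
C(23, 6) = 100947


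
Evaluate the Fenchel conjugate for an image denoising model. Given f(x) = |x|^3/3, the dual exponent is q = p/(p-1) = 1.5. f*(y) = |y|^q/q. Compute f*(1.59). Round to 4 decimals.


The conjugate exponent q satisfies 1/p + 1/q = 1.
p = 3, so q = 3/(3 - 1) = 1.5
|y|^q = 1.59^1.5 = 2.0049
f*(1.59) = 2.0049 / 1.5 = 1.3366


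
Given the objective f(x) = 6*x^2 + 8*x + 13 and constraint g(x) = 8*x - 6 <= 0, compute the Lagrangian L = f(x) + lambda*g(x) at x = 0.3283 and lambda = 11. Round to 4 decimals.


Step 1: Evaluate f(x).
f(0.3283) = 6*0.3283^2 + 8*0.3283 + 13 = 16.2731
Step 2: Evaluate g(x).
g(0.3283) = 8*0.3283 - 6 = -3.3736
Step 3: Compute Lagrangian.
L = 16.2731 + 11*-3.3736 = -20.8365


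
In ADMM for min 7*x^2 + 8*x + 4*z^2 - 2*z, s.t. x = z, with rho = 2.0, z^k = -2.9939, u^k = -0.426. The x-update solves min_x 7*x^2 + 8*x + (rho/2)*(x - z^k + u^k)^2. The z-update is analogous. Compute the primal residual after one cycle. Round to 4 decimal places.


ADMM iteration with rho = 2.0, z^k = -2.9939, u^k = -0.426
Step 1: x-update.
Minimize 7*x^2 + 8*x + (2.0/2)*(x + 2.9939 - 0.426)^2
FOC: (2*7 + 2.0)*x = -8 + 2.0*(-2.9939 + 0.426)
x^{k+1} = -0.821
Step 2: z-update.
Minimize 4*z^2 - 2*z + (2.0/2)*(-0.821 - z - 0.426)^2
FOC: (2*4 + 2.0)*z = 2 + 2.0*(-0.821 - 0.426)
z^{k+1} = -0.0494
Step 3: u-update.
u^{k+1} = -0.426 - 0.821 + 0.0494 = -1.1976
Step 4: Primal residual = |-0.821 + 0.0494| = 0.7716


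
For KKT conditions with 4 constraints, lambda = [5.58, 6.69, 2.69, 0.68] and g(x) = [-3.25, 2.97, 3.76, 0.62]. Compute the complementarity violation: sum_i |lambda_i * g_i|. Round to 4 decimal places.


KKT complementary slackness check:
lambda_1 * g_1 = 5.58 * -3.25 = -18.135
lambda_2 * g_2 = 6.69 * 2.97 = 19.8693
lambda_3 * g_3 = 2.69 * 3.76 = 10.1144
lambda_4 * g_4 = 0.68 * 0.62 = 0.4216
Total violation = 18.135 + 19.8693 + 10.1144 + 0.4216 = 48.5403


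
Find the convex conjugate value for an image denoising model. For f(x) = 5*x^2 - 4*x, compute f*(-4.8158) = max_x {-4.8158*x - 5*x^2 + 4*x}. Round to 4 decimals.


f*(y) = sup_x {y*x - a*x^2 - b*x} = sup_x {(y-b)*x - a*x^2}
FOC: (y - b) - 2a*x = 0 => x* = (y - b)/(2a)
x* = (-4.8158 + 4)/(2*5) = -0.0816
f*(-4.8158) = (y-b)^2/(4a) = (-4.8158 + 4)^2/(4*5)
= 0.6655/20 = 0.0333


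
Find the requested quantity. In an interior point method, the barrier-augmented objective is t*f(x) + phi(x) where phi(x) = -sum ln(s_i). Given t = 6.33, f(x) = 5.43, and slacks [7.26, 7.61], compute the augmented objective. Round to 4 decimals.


Step 1: Compute log-barrier.
ln values: [1.9824, 2.0295]
phi = -(1.9824 + 2.0295) = -4.0118
Step 2: Compute augmented objective.
t*f(x) = 6.33*5.43 = 34.3719
Total = 34.3719 - 4.0118 = 30.3601


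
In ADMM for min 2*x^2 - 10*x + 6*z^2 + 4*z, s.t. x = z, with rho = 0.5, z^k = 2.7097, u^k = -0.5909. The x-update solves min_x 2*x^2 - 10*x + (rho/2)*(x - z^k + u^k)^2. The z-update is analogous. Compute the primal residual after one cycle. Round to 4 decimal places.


ADMM iteration with rho = 0.5, z^k = 2.7097, u^k = -0.5909
Step 1: x-update.
Minimize 2*x^2 - 10*x + (0.5/2)*(x - 2.7097 - 0.5909)^2
FOC: (2*2 + 0.5)*x = 10 + 0.5*(2.7097 + 0.5909)
x^{k+1} = 2.589
Step 2: z-update.
Minimize 6*z^2 + 4*z + (0.5/2)*(2.589 - z - 0.5909)^2
FOC: (2*6 + 0.5)*z = -4 + 0.5*(2.589 - 0.5909)
z^{k+1} = -0.2401
Step 3: u-update.
u^{k+1} = -0.5909 + 2.589 + 0.2401 = 2.2381
Step 4: Primal residual = |2.589 + 0.2401| = 2.829


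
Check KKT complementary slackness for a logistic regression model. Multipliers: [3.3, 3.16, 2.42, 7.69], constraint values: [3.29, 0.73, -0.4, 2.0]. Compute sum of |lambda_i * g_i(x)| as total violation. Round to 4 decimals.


KKT complementary slackness check:
lambda_1 * g_1 = 3.3 * 3.29 = 10.857
lambda_2 * g_2 = 3.16 * 0.73 = 2.3068
lambda_3 * g_3 = 2.42 * -0.4 = -0.968
lambda_4 * g_4 = 7.69 * 2.0 = 15.38
Total violation = 10.857 + 2.3068 + 0.968 + 15.38 = 29.5118


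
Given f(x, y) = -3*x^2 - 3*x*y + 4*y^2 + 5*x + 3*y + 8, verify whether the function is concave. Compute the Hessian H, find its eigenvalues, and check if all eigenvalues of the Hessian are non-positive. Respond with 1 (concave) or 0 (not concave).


The Hessian of f(x,y) = -3*x^2 - 3*x*y + 4*y^2 + 5*x + 3*y + 8 is:
H = [[-6, -3], [-3, 8]]
Trace = -6 + 8 = 2
Determinant = -6*8 - (-3)^2 = -57
Discriminant = (2)^2 - 4*-57 = 232.0
Eigenvalues: lambda_1 = -6.6158, lambda_2 = 8.6158
The function is not concave.

0


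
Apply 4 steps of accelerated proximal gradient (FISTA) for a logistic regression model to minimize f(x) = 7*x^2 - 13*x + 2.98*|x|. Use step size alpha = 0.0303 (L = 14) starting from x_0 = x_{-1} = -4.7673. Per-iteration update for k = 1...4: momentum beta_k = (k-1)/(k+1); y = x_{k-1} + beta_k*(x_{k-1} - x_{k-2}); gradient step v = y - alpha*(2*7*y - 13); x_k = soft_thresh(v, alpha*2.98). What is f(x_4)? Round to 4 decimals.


FISTA on f(x) = 7*x^2 - 13*x + 2.98*|x|
L = 14, alpha = 0.0303
Iteration 1: beta = 0.0, y = -4.7673 + 0.0*(-4.7673 + 4.7673) = -4.7673
  grad(y) = -79.7422, v = y - alpha*grad = -2.3511
  prox(v) = soft_thresh(-2.3511, 0.0903) = -2.2608
Iteration 2: beta = 0.3333, y = -2.2608 + 0.3333*(-2.2608 + 4.7673) = -1.4253
  grad(y) = -32.9545, v = y - alpha*grad = -0.4268
  prox(v) = soft_thresh(-0.4268, 0.0903) = -0.3365
Iteration 3: beta = 0.5, y = -0.3365 + 0.5*(-0.3365 + 2.2608) = 0.6256
  grad(y) = -4.2409, v = y - alpha*grad = 0.7541
  prox(v) = soft_thresh(0.7541, 0.0903) = 0.6639
Iteration 4: beta = 0.6, y = 0.6639 + 0.6*(0.6639 + 0.3365) = 1.2641
  grad(y) = 4.697, v = y - alpha*grad = 1.1218
  prox(v) = soft_thresh(1.1218, 0.0903) = 1.0315
f(x_4) = 7*1.0315^2 - 13*1.0315 + 2.98*|1.0315| = -2.8879


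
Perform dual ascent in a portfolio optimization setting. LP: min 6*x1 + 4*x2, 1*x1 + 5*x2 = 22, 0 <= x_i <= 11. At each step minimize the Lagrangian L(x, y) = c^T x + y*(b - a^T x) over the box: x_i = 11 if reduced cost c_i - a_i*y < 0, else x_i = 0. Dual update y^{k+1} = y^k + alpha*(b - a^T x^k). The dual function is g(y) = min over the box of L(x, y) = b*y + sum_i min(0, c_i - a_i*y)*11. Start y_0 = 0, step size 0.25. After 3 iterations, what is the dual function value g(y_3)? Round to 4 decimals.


Dual ascent for LP: min 6*x1 + 4*x2, 1*x1 + 5*x2 = 22, 0 <= x_i <= 11
Step 1: y^k = 0.0, reduced costs: (6.0, 4.0)
  x^k = (0.0, 0.0), subgradient = b - a^T x = 22.0
  y^{k+1} = 0.0 + 0.25*22.0 = 5.5
Step 2: y^k = 5.5, reduced costs: (0.5, -23.5)
  x^k = (0.0, 11.0), subgradient = b - a^T x = -33.0
  y^{k+1} = 5.5 + 0.25*-33.0 = -2.75
Step 3: y^k = -2.75, reduced costs: (8.75, 17.75)
  x^k = (0.0, 0.0), subgradient = b - a^T x = 22.0
  y^{k+1} = -2.75 + 0.25*22.0 = 2.75
Dual objective at y_3 = 2.75: reduced costs (3.25, -9.75), box minimizer x = (0.0, 11.0)
g(y_3) = b*y + (c1 - a1*y)*x1 + (c2 - a2*y)*x2 = 22*2.75 + 3.25*0.0 + (-9.75)*11.0 = 60.5 + 0.0 - 107.25 = -46.75


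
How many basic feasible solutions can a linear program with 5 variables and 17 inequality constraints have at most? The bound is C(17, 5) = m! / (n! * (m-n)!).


Each vertex corresponds to some choice of n active constraints out of m, so the number of vertices is at most C(m, n) = m! / (n!(m-n)!).
m = 17, n = 5
Numerator: 17 * 16 * 15 * 14 * 13
Denominator: 5! = 120
C(17, 5) = 6188


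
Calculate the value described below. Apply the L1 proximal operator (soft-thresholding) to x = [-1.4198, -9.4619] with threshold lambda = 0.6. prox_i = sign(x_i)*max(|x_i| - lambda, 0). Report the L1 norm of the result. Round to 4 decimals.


Soft-thresholding with lambda = 0.6:
prox(-1.4198) = sign(-1.4198)*max(|-1.4198| - 0.6, 0) = -0.8198
prox(-9.4619) = sign(-9.4619)*max(|-9.4619| - 0.6, 0) = -8.8619
prox(x) = [-0.8198, -8.8619]
||prox(x)||_1 = 0.8198 + 8.8619 = 9.6817


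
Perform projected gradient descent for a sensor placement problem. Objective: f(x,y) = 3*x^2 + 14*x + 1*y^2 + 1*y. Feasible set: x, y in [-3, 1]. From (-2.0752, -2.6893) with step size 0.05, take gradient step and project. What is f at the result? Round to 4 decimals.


Step 1: Compute gradient at (-2.0752, -2.6893).
grad_x = 2*3*-2.0752 + 14 = 1.5488
grad_y = 2*1*-2.6893 + 1 = -4.3786
Step 2: Gradient step.
x_raw = -2.0752 - 0.05*1.5488 = -2.1526
y_raw = -2.6893 - 0.05*-4.3786 = -2.4704
Step 3: Project onto [-3, 1].
x_proj = clip(-2.1526) = -2.1526
y_proj = clip(-2.4704) = -2.4704
Step 4: Evaluate f.
f(-2.1526, -2.4704) = -12.603


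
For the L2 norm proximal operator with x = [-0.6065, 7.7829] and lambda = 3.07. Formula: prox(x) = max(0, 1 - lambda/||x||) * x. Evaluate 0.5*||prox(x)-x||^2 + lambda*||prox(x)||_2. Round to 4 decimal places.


Step 1: Compute ||x||.
||x|| = 7.8065
Step 2: Compute scaling factor.
scale = max(0, 1 - 3.07/7.8065) = 0.6067
Step 3: prox(x) = [-0.368, 4.7222]
||prox(x)|| = 4.7365
Step 4: Proximal objective.
0.5*||prox-x||^2 = 4.7125
lambda*||prox|| = 14.5411
Total = 19.2535


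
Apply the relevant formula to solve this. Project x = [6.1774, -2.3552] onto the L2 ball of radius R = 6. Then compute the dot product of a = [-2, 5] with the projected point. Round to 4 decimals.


Step 1: Compute ||x|| (intermediates to 6 decimals).
||x|| = sqrt(6.1774^2 + (-2.3552)^2) = 6.611145
Step 2: Project.
Since ||x|| > R, scale = R/||x|| = 6/6.611145 = 0.907558, proj(x) = scale * x
proj(x) = [5.606349, -2.137481]
Step 3: Dot product.
a^T * proj(x) = -2*5.606349 + 5*(-2.137481) = -21.9001
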